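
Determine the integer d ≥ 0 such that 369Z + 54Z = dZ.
(369, 54) = (9); d = 9

In the PID Z, (a, b) is generated by gcd(a, b). Compute gcd(369, 54) with the extended Euclidean algorithm, tracking rows (r, s, t) with s·369 + t·54 = r:
  row A: (369, 1, 0)   [1·369 + 0·54 = 369]
  row B: (54, 0, 1)   [0·369 + 1·54 = 54]
  369 = 6·54 + 45   → row C = row A − 6·row B = (45, 1, −6)   [check: 1·369 − 6·54 = 45]
  54 = 1·45 + 9   → row D = row B − 1·row C = (9, −1, 7)   [check: −1·369 + 7·54 = 9]
  45 = 5·9 + 0   → remainder 0, stop. gcd = 9 (last nonzero row D).
So gcd(369, 54) = 9, with Bézout identity −1·369 + 7·54 = 9. Containment (⊇): the Bézout identity exhibits 9 as an element of (369, 54), giving (9) ⊆ (369, 54). Containment (⊆): since 9 | 369 and 9 | 54 (369 = 9·41, 54 = 9·6), every Z-linear combination of 369 and 54 is divisible by 9, so (369, 54) ⊆ (9). Therefore (369, 54) = (9), d = 9.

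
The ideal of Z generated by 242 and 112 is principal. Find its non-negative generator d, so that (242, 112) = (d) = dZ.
(242, 112) = (2); d = 2

In the PID Z, (a, b) is generated by gcd(a, b). Compute gcd(242, 112) with the extended Euclidean algorithm, tracking rows (r, s, t) with s·242 + t·112 = r:
  row A: (242, 1, 0)   [1·242 + 0·112 = 242]
  row B: (112, 0, 1)   [0·242 + 1·112 = 112]
  242 = 2·112 + 18   → row C = row A − 2·row B = (18, 1, −2)   [check: 1·242 − 2·112 = 18]
  112 = 6·18 + 4   → row D = row B − 6·row C = (4, −6, 13)   [check: −6·242 + 13·112 = 4]
  18 = 4·4 + 2   → row E = row C − 4·row D = (2, 25, −54)   [check: 25·242 − 54·112 = 2]
  4 = 2·2 + 0   → remainder 0, stop. gcd = 2 (last nonzero row E).
So gcd(242, 112) = 2, with Bézout identity 25·242 − 54·112 = 2. Containment (⊇): the Bézout identity exhibits 2 as an element of (242, 112), giving (2) ⊆ (242, 112). Containment (⊆): since 2 | 242 and 2 | 112 (242 = 2·121, 112 = 2·56), every Z-linear combination of 242 and 112 is divisible by 2, so (242, 112) ⊆ (2). Therefore (242, 112) = (2), d = 2.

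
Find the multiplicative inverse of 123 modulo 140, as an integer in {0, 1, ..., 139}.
123^(−1) ≡ 107 (mod 140)

Apply the extended Euclidean algorithm to (140, 123), tracking rows (r, s, t) with s·140 + t·123 = r. Each division r_prev = q·r_cur + r_new produces the new row as (previous row) − q·(current row):
  row A: (140, 1, 0)   [1·140 + 0·123 = 140]
  row B: (123, 0, 1)   [0·140 + 1·123 = 123]
  140 = 1·123 + 17   → row C = row A − 1·row B = (17, 1, −1)   [check: 1·140 − 1·123 = 17]
  123 = 7·17 + 4   → row D = row B − 7·row C = (4, −7, 8)   [check: −7·140 + 8·123 = 4]
  17 = 4·4 + 1   → row E = row C − 4·row D = (1, 29, −33)   [check: 29·140 − 33·123 = 1]
  4 = 4·1 + 0   → remainder 0, stop. gcd = 1 (last nonzero row E).
The gcd is 1, so 123 is invertible mod 140. The last nonzero row gives 29·140 − 33·123 = 1, so t = −33. So 123^(−1) ≡ −33 ≡ 107 (mod 140). Verify: 123 · 107 = 13161 ≡ 1 (mod 140). ✓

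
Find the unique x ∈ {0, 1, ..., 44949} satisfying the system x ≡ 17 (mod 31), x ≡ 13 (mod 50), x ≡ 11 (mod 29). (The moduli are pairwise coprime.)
x ≡ 9813 (mod 44950); the representative in [0, 44950) is 9813

The moduli 31, 50, 29 are pairwise coprime, so by the CRT there is a unique solution mod 31·50·29 = 44950.
Solve by successive substitution. Start with x ≡ 17 (mod 31).
  Combine with x ≡ 13 (mod 50): write x = 17 + 31·t and require 17 + 31·t ≡ 13 (mod 50), i.e. 31·t ≡ 13 − 17 ≡ 46 (mod 50). Since 31^(−1) ≡ 21 (mod 50), t ≡ 21·46 ≡ 16 (mod 50). So x ≡ 17 + 31·16 = 513 (mod 1550).
  Combine with x ≡ 11 (mod 29): write x = 513 + 1550·t and require 513 + 1550·t ≡ 11 (mod 29), i.e. 1550·t ≡ 11 − 513 ≡ 20 (mod 29). Since 1550^(−1) ≡ 9 (mod 29) (1550 ≡ 13 (mod 29)), t ≡ 9·20 ≡ 6 (mod 29). So x ≡ 513 + 1550·6 = 9813 (mod 44950).
Unique solution in [0, 44950): x = 9813.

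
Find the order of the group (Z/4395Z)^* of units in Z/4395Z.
|(Z/4395Z)^*| = 2336

(Z/4395Z)^* consists of the classes a with gcd(a, 4395) = 1, so its order is φ(4395). φ is multiplicative, with φ(p^e) = p^e − p^(e−1). Factorise 4395 = 3 · 5 · 293. Then
  φ(4395) = (3 − 1) · (5 − 1) · (293 − 1) = 2 · 4 · 292 = 2336.
Thus |(Z/4395Z)^*| = 2336.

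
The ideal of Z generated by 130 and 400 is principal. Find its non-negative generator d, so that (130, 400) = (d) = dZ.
In the PID Z, (a, b) is generated by gcd(a, b). Compute gcd(400, 130) with the extended Euclidean algorithm, tracking rows (r, s, t) with s·400 + t·130 = r:
  row A: (400, 1, 0)   [1·400 + 0·130 = 400]
  row B: (130, 0, 1)   [0·400 + 1·130 = 130]
  400 = 3·130 + 10   → row C = row A − 3·row B = (10, 1, −3)   [check: 1·400 − 3·130 = 10]
  130 = 13·10 + 0   → remainder 0, stop. gcd = 10 (last nonzero row C).
So gcd(130, 400) = 10, with Bézout identity 1·400 − 3·130 = 10. Containment (⊇): the Bézout identity exhibits 10 as an element of (130, 400), giving (10) ⊆ (130, 400). Containment (⊆): since 10 | 130 and 10 | 400 (130 = 10·13, 400 = 10·40), every Z-linear combination of 130 and 400 is divisible by 10, so (130, 400) ⊆ (10). Therefore (130, 400) = (10), d = 10.

Final answer: (130, 400) = (10); d = 10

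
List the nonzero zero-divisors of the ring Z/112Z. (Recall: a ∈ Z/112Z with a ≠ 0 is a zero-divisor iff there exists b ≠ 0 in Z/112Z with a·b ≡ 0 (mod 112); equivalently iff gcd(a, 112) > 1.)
nonzero zero-divisors of Z/112Z = {2, 4, 6, 7, 8, 10, 12, 14, 16, 18, 20, 21, 22, 24, 26, 28, 30, 32, 34, 35, 36, 38, 40, 42, 44, 46, 48, 49, 50, 52, 54, 56, 58, 60, 62, 63, 64, 66, 68, 70, 72, 74, 76, 77, 78, 80, 82, 84, 86, 88, 90, 91, 92, 94, 96, 98, 100, 102, 104, 105, 106, 108, 110}

An element a ∈ Z/112Z (with a ≠ 0) is a zero-divisor iff gcd(a, 112) > 1 (because a is a unit precisely when gcd(a, n) = 1, and in Z/nZ every nonzero, non-unit element is a zero-divisor). Scan a = 1, ..., 111 and keep those with gcd(a, 112) > 1:
  gcd(2, 112) = 2, gcd(4, 112) = 4, gcd(6, 112) = 2, gcd(7, 112) = 7, gcd(8, 112) = 8, gcd(10, 112) = 2, gcd(12, 112) = 4, gcd(14, 112) = 14, gcd(16, 112) = 16, gcd(18, 112) = 2, gcd(20, 112) = 4, gcd(21, 112) = 7, gcd(22, 112) = 2, gcd(24, 112) = 8, gcd(26, 112) = 2, gcd(28, 112) = 28, gcd(30, 112) = 2, gcd(32, 112) = 16, gcd(34, 112) = 2, gcd(35, 112) = 7, gcd(36, 112) = 4, gcd(38, 112) = 2, gcd(40, 112) = 8, gcd(42, 112) = 14, gcd(44, 112) = 4, gcd(46, 112) = 2, gcd(48, 112) = 16, gcd(49, 112) = 7, gcd(50, 112) = 2, gcd(52, 112) = 4, gcd(54, 112) = 2, gcd(56, 112) = 56, gcd(58, 112) = 2, gcd(60, 112) = 4, gcd(62, 112) = 2, gcd(63, 112) = 7, gcd(64, 112) = 16, gcd(66, 112) = 2, gcd(68, 112) = 4, gcd(70, 112) = 14, gcd(72, 112) = 8, gcd(74, 112) = 2, gcd(76, 112) = 4, gcd(77, 112) = 7, gcd(78, 112) = 2, gcd(80, 112) = 16, gcd(82, 112) = 2, gcd(84, 112) = 28, gcd(86, 112) = 2, gcd(88, 112) = 8, gcd(90, 112) = 2, gcd(91, 112) = 7, gcd(92, 112) = 4, gcd(94, 112) = 2, gcd(96, 112) = 16, gcd(98, 112) = 14, gcd(100, 112) = 4, gcd(102, 112) = 2, gcd(104, 112) = 8, gcd(105, 112) = 7, gcd(106, 112) = 2, gcd(108, 112) = 4, gcd(110, 112) = 2.
All other a ∈ {1, ..., 111} have gcd(a, 112) = 1 and are units. So the nonzero zero-divisors are exactly the 63 values of a appearing in this scan.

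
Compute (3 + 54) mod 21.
15

Reduce the summands first: 54 ≡ 12 (mod 21), so 3 + 54 ≡ 3 + 12 (mod 21). 3 + 12 = 15; 15 = 0·21 + 15, so (3 + 54) mod 21 = 15.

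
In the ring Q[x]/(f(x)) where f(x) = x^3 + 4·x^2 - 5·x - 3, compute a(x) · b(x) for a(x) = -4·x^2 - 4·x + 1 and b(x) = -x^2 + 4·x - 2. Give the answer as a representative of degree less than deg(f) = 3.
First multiply in Q[x] without reducing: a · b = 4·x^4 - 12·x^3 - 9·x^2 + 12·x - 2. Now divide by f(x) = x^3 + 4·x^2 - 5·x - 3, eliminating the leading term at each step:
  leading term 4·x^4: subtract (4·x)·f(x) = 4·x^4 + 16·x^3 - 20·x^2 - 12·x, leaving -28·x^3 + 11·x^2 + 24·x - 2
  leading term -28·x^3: subtract (-28)·f(x) = -28·x^3 - 112·x^2 + 140·x + 84, leaving 123·x^2 - 116·x - 86
The degree is now < 3, so this is the remainder. Hence a · b ≡ 123·x^2 - 116·x - 86 in Q[x]/(f).

Final answer: a · b ≡ 123·x^2 - 116·x - 86 (mod f(x))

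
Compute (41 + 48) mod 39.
11

Reduce the summands first: 41 ≡ 2, 48 ≡ 9 (mod 39), so 41 + 48 ≡ 2 + 9 (mod 39). 2 + 9 = 11; 11 = 0·39 + 11, so (41 + 48) mod 39 = 11.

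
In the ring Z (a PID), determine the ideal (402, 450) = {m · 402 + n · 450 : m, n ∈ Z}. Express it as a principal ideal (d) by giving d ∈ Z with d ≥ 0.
(402, 450) = (6); d = 6

In the PID Z, (a, b) is generated by gcd(a, b). Compute gcd(450, 402) with the extended Euclidean algorithm, tracking rows (r, s, t) with s·450 + t·402 = r:
  row A: (450, 1, 0)   [1·450 + 0·402 = 450]
  row B: (402, 0, 1)   [0·450 + 1·402 = 402]
  450 = 1·402 + 48   → row C = row A − 1·row B = (48, 1, −1)   [check: 1·450 − 1·402 = 48]
  402 = 8·48 + 18   → row D = row B − 8·row C = (18, −8, 9)   [check: −8·450 + 9·402 = 18]
  48 = 2·18 + 12   → row E = row C − 2·row D = (12, 17, −19)   [check: 17·450 − 19·402 = 12]
  18 = 1·12 + 6   → row F = row D − 1·row E = (6, −25, 28)   [check: −25·450 + 28·402 = 6]
  12 = 2·6 + 0   → remainder 0, stop. gcd = 6 (last nonzero row F).
So gcd(402, 450) = 6, with Bézout identity −25·450 + 28·402 = 6. Containment (⊇): the Bézout identity exhibits 6 as an element of (402, 450), giving (6) ⊆ (402, 450). Containment (⊆): since 6 | 402 and 6 | 450 (402 = 6·67, 450 = 6·75), every Z-linear combination of 402 and 450 is divisible by 6, so (402, 450) ⊆ (6). Therefore (402, 450) = (6), d = 6.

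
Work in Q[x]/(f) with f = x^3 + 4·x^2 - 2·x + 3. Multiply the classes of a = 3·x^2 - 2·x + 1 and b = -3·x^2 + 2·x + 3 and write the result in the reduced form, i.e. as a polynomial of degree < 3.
First multiply in Q[x] without reducing: a · b = -9·x^4 + 12·x^3 + 2·x^2 - 4·x + 3. Now divide by f(x) = x^3 + 4·x^2 - 2·x + 3, eliminating the leading term at each step:
  leading term -9·x^4: subtract (-9·x)·f(x) = -9·x^4 - 36·x^3 + 18·x^2 - 27·x, leaving 48·x^3 - 16·x^2 + 23·x + 3
  leading term 48·x^3: subtract (48)·f(x) = 48·x^3 + 192·x^2 - 96·x + 144, leaving -208·x^2 + 119·x - 141
The degree is now < 3, so this is the remainder. Hence a · b ≡ -208·x^2 + 119·x - 141 in Q[x]/(f).

Final answer: a · b ≡ -208·x^2 + 119·x - 141 (mod f(x))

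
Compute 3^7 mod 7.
Use repeated squaring. Binary(7) = 111. Walk through the bits of the exponent 7 left-to-right: at each bit after the leading one, square the running value, then multiply by 3 if the bit is 1 (always reducing mod 7):
  bit 1 = 1 (leading): start with 3.
  bit 2 = 1: square 3^2 = 9 ≡ 2; bit is 1, so multiply 2·3 = 6 (mod 7).
  bit 3 = 1: square 6^2 = 36 ≡ 1; bit is 1, so multiply 1·3 = 3 (mod 7).
Final value: 3^7 ≡ 3 (mod 7).

Final answer: 3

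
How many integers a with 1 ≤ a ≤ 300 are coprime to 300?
The number of a ∈ {1, ..., 300} with gcd(a, 300) = 1 is by definition Euler's totient φ(300). φ is multiplicative, with φ(p^e) = p^e − p^(e−1). Factorise 300 = 2^2 · 3 · 5^2. Then
  φ(300) = (2^2 − 2^1) · (3 − 1) · (5^2 − 5^1) = 2 · 2 · 20 = 80.
So there are 80 such integers.

Final answer: 80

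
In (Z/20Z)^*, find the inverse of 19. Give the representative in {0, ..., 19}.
Apply the extended Euclidean algorithm to (20, 19), tracking rows (r, s, t) with s·20 + t·19 = r. Each division r_prev = q·r_cur + r_new produces the new row as (previous row) − q·(current row):
  row A: (20, 1, 0)   [1·20 + 0·19 = 20]
  row B: (19, 0, 1)   [0·20 + 1·19 = 19]
  20 = 1·19 + 1   → row C = row A − 1·row B = (1, 1, −1)   [check: 1·20 − 1·19 = 1]
  19 = 19·1 + 0   → remainder 0, stop. gcd = 1 (last nonzero row C).
The gcd is 1, so 19 is invertible mod 20. The last nonzero row gives 1·20 − 1·19 = 1, so t = −1. So 19^(−1) ≡ −1 ≡ 19 (mod 20). Verify: 19 · 19 = 361 ≡ 1 (mod 20). ✓

Final answer: 19^(−1) ≡ 19 (mod 20)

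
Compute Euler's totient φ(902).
φ is multiplicative, with φ(p^e) = p^e − p^(e−1). Factorise 902 = 2 · 11 · 41. Then
  φ(902) = (2 − 1) · (11 − 1) · (41 − 1) = 1 · 10 · 40 = 400.

Final answer: φ(902) = 400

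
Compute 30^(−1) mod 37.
30^(−1) ≡ 21 (mod 37)

Apply the extended Euclidean algorithm to (37, 30), tracking rows (r, s, t) with s·37 + t·30 = r. Each division r_prev = q·r_cur + r_new produces the new row as (previous row) − q·(current row):
  row A: (37, 1, 0)   [1·37 + 0·30 = 37]
  row B: (30, 0, 1)   [0·37 + 1·30 = 30]
  37 = 1·30 + 7   → row C = row A − 1·row B = (7, 1, −1)   [check: 1·37 − 1·30 = 7]
  30 = 4·7 + 2   → row D = row B − 4·row C = (2, −4, 5)   [check: −4·37 + 5·30 = 2]
  7 = 3·2 + 1   → row E = row C − 3·row D = (1, 13, −16)   [check: 13·37 − 16·30 = 1]
  2 = 2·1 + 0   → remainder 0, stop. gcd = 1 (last nonzero row E).
The gcd is 1, so 30 is invertible mod 37. The last nonzero row gives 13·37 − 16·30 = 1, so t = −16. So 30^(−1) ≡ −16 ≡ 21 (mod 37). Verify: 30 · 21 = 630 ≡ 1 (mod 37). ✓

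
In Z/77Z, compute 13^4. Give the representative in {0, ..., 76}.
Use repeated squaring. Binary(4) = 100. Walk through the bits of the exponent 4 left-to-right: at each bit after the leading one, square the running value, then multiply by 13 if the bit is 1 (always reducing mod 77):
  bit 1 = 1 (leading): start with 13.
  bit 2 = 0: square 13^2 = 169 ≡ 15 (mod 77).
  bit 3 = 0: square 15^2 = 225 ≡ 71 (mod 77).
Final value: 13^4 ≡ 71 (mod 77).

Final answer: 71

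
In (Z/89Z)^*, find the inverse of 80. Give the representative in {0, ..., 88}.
Apply the extended Euclidean algorithm to (89, 80), tracking rows (r, s, t) with s·89 + t·80 = r. Each division r_prev = q·r_cur + r_new produces the new row as (previous row) − q·(current row):
  row A: (89, 1, 0)   [1·89 + 0·80 = 89]
  row B: (80, 0, 1)   [0·89 + 1·80 = 80]
  89 = 1·80 + 9   → row C = row A − 1·row B = (9, 1, −1)   [check: 1·89 − 1·80 = 9]
  80 = 8·9 + 8   → row D = row B − 8·row C = (8, −8, 9)   [check: −8·89 + 9·80 = 8]
  9 = 1·8 + 1   → row E = row C − 1·row D = (1, 9, −10)   [check: 9·89 − 10·80 = 1]
  8 = 8·1 + 0   → remainder 0, stop. gcd = 1 (last nonzero row E).
The gcd is 1, so 80 is invertible mod 89. The last nonzero row gives 9·89 − 10·80 = 1, so t = −10. So 80^(−1) ≡ −10 ≡ 79 (mod 89). Verify: 80 · 79 = 6320 ≡ 1 (mod 89). ✓

Final answer: 80^(−1) ≡ 79 (mod 89)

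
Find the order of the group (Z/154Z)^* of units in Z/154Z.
(Z/154Z)^* consists of the classes a with gcd(a, 154) = 1, so its order is φ(154). φ is multiplicative, with φ(p^e) = p^e − p^(e−1). Factorise 154 = 2 · 7 · 11. Then
  φ(154) = (2 − 1) · (7 − 1) · (11 − 1) = 1 · 6 · 10 = 60.
Thus |(Z/154Z)^*| = 60.

Final answer: |(Z/154Z)^*| = 60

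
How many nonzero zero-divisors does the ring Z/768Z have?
In Z/768Z each nonzero element is either a unit (gcd with 768 is 1) or a zero-divisor (gcd > 1). The number of units is φ(768): factorise 768 = 2^8 · 3, so φ(768) = (2^8 − 2^7) · (3 − 1) = 128 · 2 = 256. The nonzero elements number 768 − 1 = 767. Hence the nonzero zero-divisors number 767 − 256 = 511.

Final answer: Z/768Z has 511 nonzero zero-divisors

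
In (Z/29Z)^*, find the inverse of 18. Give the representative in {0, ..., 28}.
Apply the extended Euclidean algorithm to (29, 18), tracking rows (r, s, t) with s·29 + t·18 = r. Each division r_prev = q·r_cur + r_new produces the new row as (previous row) − q·(current row):
  row A: (29, 1, 0)   [1·29 + 0·18 = 29]
  row B: (18, 0, 1)   [0·29 + 1·18 = 18]
  29 = 1·18 + 11   → row C = row A − 1·row B = (11, 1, −1)   [check: 1·29 − 1·18 = 11]
  18 = 1·11 + 7   → row D = row B − 1·row C = (7, −1, 2)   [check: −1·29 + 2·18 = 7]
  11 = 1·7 + 4   → row E = row C − 1·row D = (4, 2, −3)   [check: 2·29 − 3·18 = 4]
  7 = 1·4 + 3   → row F = row D − 1·row E = (3, −3, 5)   [check: −3·29 + 5·18 = 3]
  4 = 1·3 + 1   → row G = row E − 1·row F = (1, 5, −8)   [check: 5·29 − 8·18 = 1]
  3 = 3·1 + 0   → remainder 0, stop. gcd = 1 (last nonzero row G).
The gcd is 1, so 18 is invertible mod 29. The last nonzero row gives 5·29 − 8·18 = 1, so t = −8. So 18^(−1) ≡ −8 ≡ 21 (mod 29). Verify: 18 · 21 = 378 ≡ 1 (mod 29). ✓

Final answer: 18^(−1) ≡ 21 (mod 29)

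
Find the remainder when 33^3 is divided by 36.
Use repeated squaring. Binary(3) = 11. Walk through the bits of the exponent 3 left-to-right: at each bit after the leading one, square the running value, then multiply by 33 if the bit is 1 (always reducing mod 36):
  bit 1 = 1 (leading): start with 33.
  bit 2 = 1: square 33^2 = 1089 ≡ 9; bit is 1, so multiply 9·33 = 297 ≡ 9 (mod 36).
Final value: 33^3 ≡ 9 (mod 36).

Final answer: 9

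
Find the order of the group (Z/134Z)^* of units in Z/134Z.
(Z/134Z)^* consists of the classes a with gcd(a, 134) = 1, so its order is φ(134). φ is multiplicative, with φ(p^e) = p^e − p^(e−1). Factorise 134 = 2 · 67. Then
  φ(134) = (2 − 1) · (67 − 1) = 1 · 66 = 66.
Thus |(Z/134Z)^*| = 66.

Final answer: |(Z/134Z)^*| = 66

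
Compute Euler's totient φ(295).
φ(295) = 232

φ is multiplicative, with φ(p^e) = p^e − p^(e−1). Factorise 295 = 5 · 59. Then
  φ(295) = (5 − 1) · (59 − 1) = 4 · 58 = 232.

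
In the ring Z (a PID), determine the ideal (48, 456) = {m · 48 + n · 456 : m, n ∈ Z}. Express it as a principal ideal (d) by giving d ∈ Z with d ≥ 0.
In the PID Z, (a, b) is generated by gcd(a, b). Compute gcd(456, 48) with the extended Euclidean algorithm, tracking rows (r, s, t) with s·456 + t·48 = r:
  row A: (456, 1, 0)   [1·456 + 0·48 = 456]
  row B: (48, 0, 1)   [0·456 + 1·48 = 48]
  456 = 9·48 + 24   → row C = row A − 9·row B = (24, 1, −9)   [check: 1·456 − 9·48 = 24]
  48 = 2·24 + 0   → remainder 0, stop. gcd = 24 (last nonzero row C).
So gcd(48, 456) = 24, with Bézout identity 1·456 − 9·48 = 24. Containment (⊇): the Bézout identity exhibits 24 as an element of (48, 456), giving (24) ⊆ (48, 456). Containment (⊆): since 24 | 48 and 24 | 456 (48 = 24·2, 456 = 24·19), every Z-linear combination of 48 and 456 is divisible by 24, so (48, 456) ⊆ (24). Therefore (48, 456) = (24), d = 24.

Final answer: (48, 456) = (24); d = 24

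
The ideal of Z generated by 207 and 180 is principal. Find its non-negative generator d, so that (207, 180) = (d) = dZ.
In the PID Z, (a, b) is generated by gcd(a, b). Compute gcd(207, 180) with the extended Euclidean algorithm, tracking rows (r, s, t) with s·207 + t·180 = r:
  row A: (207, 1, 0)   [1·207 + 0·180 = 207]
  row B: (180, 0, 1)   [0·207 + 1·180 = 180]
  207 = 1·180 + 27   → row C = row A − 1·row B = (27, 1, −1)   [check: 1·207 − 1·180 = 27]
  180 = 6·27 + 18   → row D = row B − 6·row C = (18, −6, 7)   [check: −6·207 + 7·180 = 18]
  27 = 1·18 + 9   → row E = row C − 1·row D = (9, 7, −8)   [check: 7·207 − 8·180 = 9]
  18 = 2·9 + 0   → remainder 0, stop. gcd = 9 (last nonzero row E).
So gcd(207, 180) = 9, with Bézout identity 7·207 − 8·180 = 9. Containment (⊇): the Bézout identity exhibits 9 as an element of (207, 180), giving (9) ⊆ (207, 180). Containment (⊆): since 9 | 207 and 9 | 180 (207 = 9·23, 180 = 9·20), every Z-linear combination of 207 and 180 is divisible by 9, so (207, 180) ⊆ (9). Therefore (207, 180) = (9), d = 9.

Final answer: (207, 180) = (9); d = 9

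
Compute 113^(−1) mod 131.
113^(−1) ≡ 80 (mod 131)

Apply the extended Euclidean algorithm to (131, 113), tracking rows (r, s, t) with s·131 + t·113 = r. Each division r_prev = q·r_cur + r_new produces the new row as (previous row) − q·(current row):
  row A: (131, 1, 0)   [1·131 + 0·113 = 131]
  row B: (113, 0, 1)   [0·131 + 1·113 = 113]
  131 = 1·113 + 18   → row C = row A − 1·row B = (18, 1, −1)   [check: 1·131 − 1·113 = 18]
  113 = 6·18 + 5   → row D = row B − 6·row C = (5, −6, 7)   [check: −6·131 + 7·113 = 5]
  18 = 3·5 + 3   → row E = row C − 3·row D = (3, 19, −22)   [check: 19·131 − 22·113 = 3]
  5 = 1·3 + 2   → row F = row D − 1·row E = (2, −25, 29)   [check: −25·131 + 29·113 = 2]
  3 = 1·2 + 1   → row G = row E − 1·row F = (1, 44, −51)   [check: 44·131 − 51·113 = 1]
  2 = 2·1 + 0   → remainder 0, stop. gcd = 1 (last nonzero row G).
The gcd is 1, so 113 is invertible mod 131. The last nonzero row gives 44·131 − 51·113 = 1, so t = −51. So 113^(−1) ≡ −51 ≡ 80 (mod 131). Verify: 113 · 80 = 9040 ≡ 1 (mod 131). ✓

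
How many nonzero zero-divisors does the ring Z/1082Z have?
In Z/1082Z each nonzero element is either a unit (gcd with 1082 is 1) or a zero-divisor (gcd > 1). The number of units is φ(1082): factorise 1082 = 2 · 541, so φ(1082) = (2 − 1) · (541 − 1) = 1 · 540 = 540. The nonzero elements number 1082 − 1 = 1081. Hence the nonzero zero-divisors number 1081 − 540 = 541.

Final answer: Z/1082Z has 541 nonzero zero-divisors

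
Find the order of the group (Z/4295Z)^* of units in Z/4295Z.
|(Z/4295Z)^*| = 3432

(Z/4295Z)^* consists of the classes a with gcd(a, 4295) = 1, so its order is φ(4295). φ is multiplicative, with φ(p^e) = p^e − p^(e−1). Factorise 4295 = 5 · 859. Then
  φ(4295) = (5 − 1) · (859 − 1) = 4 · 858 = 3432.
Thus |(Z/4295Z)^*| = 3432.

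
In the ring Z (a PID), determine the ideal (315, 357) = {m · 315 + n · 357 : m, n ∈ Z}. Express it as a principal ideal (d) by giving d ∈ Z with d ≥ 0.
(315, 357) = (21); d = 21

In the PID Z, (a, b) is generated by gcd(a, b). Compute gcd(357, 315) with the extended Euclidean algorithm, tracking rows (r, s, t) with s·357 + t·315 = r:
  row A: (357, 1, 0)   [1·357 + 0·315 = 357]
  row B: (315, 0, 1)   [0·357 + 1·315 = 315]
  357 = 1·315 + 42   → row C = row A − 1·row B = (42, 1, −1)   [check: 1·357 − 1·315 = 42]
  315 = 7·42 + 21   → row D = row B − 7·row C = (21, −7, 8)   [check: −7·357 + 8·315 = 21]
  42 = 2·21 + 0   → remainder 0, stop. gcd = 21 (last nonzero row D).
So gcd(315, 357) = 21, with Bézout identity −7·357 + 8·315 = 21. Containment (⊇): the Bézout identity exhibits 21 as an element of (315, 357), giving (21) ⊆ (315, 357). Containment (⊆): since 21 | 315 and 21 | 357 (315 = 21·15, 357 = 21·17), every Z-linear combination of 315 and 357 is divisible by 21, so (315, 357) ⊆ (21). Therefore (315, 357) = (21), d = 21.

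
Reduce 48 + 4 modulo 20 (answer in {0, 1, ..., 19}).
Reduce the summands first: 48 ≡ 8 (mod 20), so 48 + 4 ≡ 8 + 4 (mod 20). 8 + 4 = 12; 12 = 0·20 + 12, so (48 + 4) mod 20 = 12.

Final answer: 12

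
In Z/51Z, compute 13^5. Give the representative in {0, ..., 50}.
13

Use repeated squaring. Binary(5) = 101. Walk through the bits of the exponent 5 left-to-right: at each bit after the leading one, square the running value, then multiply by 13 if the bit is 1 (always reducing mod 51):
  bit 1 = 1 (leading): start with 13.
  bit 2 = 0: square 13^2 = 169 ≡ 16 (mod 51).
  bit 3 = 1: square 16^2 = 256 ≡ 1; bit is 1, so multiply 1·13 = 13 (mod 51).
Final value: 13^5 ≡ 13 (mod 51).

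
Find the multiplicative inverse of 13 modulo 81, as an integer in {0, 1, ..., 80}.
Apply the extended Euclidean algorithm to (81, 13), tracking rows (r, s, t) with s·81 + t·13 = r. Each division r_prev = q·r_cur + r_new produces the new row as (previous row) − q·(current row):
  row A: (81, 1, 0)   [1·81 + 0·13 = 81]
  row B: (13, 0, 1)   [0·81 + 1·13 = 13]
  81 = 6·13 + 3   → row C = row A − 6·row B = (3, 1, −6)   [check: 1·81 − 6·13 = 3]
  13 = 4·3 + 1   → row D = row B − 4·row C = (1, −4, 25)   [check: −4·81 + 25·13 = 1]
  3 = 3·1 + 0   → remainder 0, stop. gcd = 1 (last nonzero row D).
The gcd is 1, so 13 is invertible mod 81. The last nonzero row gives −4·81 + 25·13 = 1, so t = 25. So 13^(−1) ≡ 25 (mod 81). Verify: 13 · 25 = 325 ≡ 1 (mod 81). ✓

Final answer: 13^(−1) ≡ 25 (mod 81)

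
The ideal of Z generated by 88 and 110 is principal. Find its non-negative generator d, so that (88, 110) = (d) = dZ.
(88, 110) = (22); d = 22

In the PID Z, (a, b) is generated by gcd(a, b). Compute gcd(110, 88) with the extended Euclidean algorithm, tracking rows (r, s, t) with s·110 + t·88 = r:
  row A: (110, 1, 0)   [1·110 + 0·88 = 110]
  row B: (88, 0, 1)   [0·110 + 1·88 = 88]
  110 = 1·88 + 22   → row C = row A − 1·row B = (22, 1, −1)   [check: 1·110 − 1·88 = 22]
  88 = 4·22 + 0   → remainder 0, stop. gcd = 22 (last nonzero row C).
So gcd(88, 110) = 22, with Bézout identity 1·110 − 1·88 = 22. Containment (⊇): the Bézout identity exhibits 22 as an element of (88, 110), giving (22) ⊆ (88, 110). Containment (⊆): since 22 | 88 and 22 | 110 (88 = 22·4, 110 = 22·5), every Z-linear combination of 88 and 110 is divisible by 22, so (88, 110) ⊆ (22). Therefore (88, 110) = (22), d = 22.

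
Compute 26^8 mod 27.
Use repeated squaring. Binary(8) = 1000. Walk through the bits of the exponent 8 left-to-right: at each bit after the leading one, square the running value, then multiply by 26 if the bit is 1 (always reducing mod 27):
  bit 1 = 1 (leading): start with 26.
  bit 2 = 0: square 26^2 = 676 ≡ 1 (mod 27).
  bit 3 = 0: square 1^2 = 1 (mod 27).
  bit 4 = 0: square 1^2 = 1 (mod 27).
Final value: 26^8 ≡ 1 (mod 27).

Final answer: 1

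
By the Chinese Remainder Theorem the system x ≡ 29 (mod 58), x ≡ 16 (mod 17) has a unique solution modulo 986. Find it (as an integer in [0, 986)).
The moduli 58, 17 are pairwise coprime, so by the CRT there is a unique solution mod 58·17 = 986.
Solve by successive substitution. Start with x ≡ 29 (mod 58).
  Combine with x ≡ 16 (mod 17): write x = 29 + 58·t and require 29 + 58·t ≡ 16 (mod 17), i.e. 58·t ≡ 16 − 29 ≡ 4 (mod 17). Since 58^(−1) ≡ 5 (mod 17) (58 ≡ 7 (mod 17)), t ≡ 5·4 ≡ 3 (mod 17). So x ≡ 29 + 58·3 = 203 (mod 986).
Unique solution in [0, 986): x = 203.

Final answer: x ≡ 203 (mod 986); the representative in [0, 986) is 203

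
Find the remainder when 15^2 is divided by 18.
Use repeated squaring. Binary(2) = 10. Walk through the bits of the exponent 2 left-to-right: at each bit after the leading one, square the running value, then multiply by 15 if the bit is 1 (always reducing mod 18):
  bit 1 = 1 (leading): start with 15.
  bit 2 = 0: square 15^2 = 225 ≡ 9 (mod 18).
Final value: 15^2 ≡ 9 (mod 18).

Final answer: 9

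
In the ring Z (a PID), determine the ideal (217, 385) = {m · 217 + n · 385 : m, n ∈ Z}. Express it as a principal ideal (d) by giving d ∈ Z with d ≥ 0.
In the PID Z, (a, b) is generated by gcd(a, b). Compute gcd(385, 217) with the extended Euclidean algorithm, tracking rows (r, s, t) with s·385 + t·217 = r:
  row A: (385, 1, 0)   [1·385 + 0·217 = 385]
  row B: (217, 0, 1)   [0·385 + 1·217 = 217]
  385 = 1·217 + 168   → row C = row A − 1·row B = (168, 1, −1)   [check: 1·385 − 1·217 = 168]
  217 = 1·168 + 49   → row D = row B − 1·row C = (49, −1, 2)   [check: −1·385 + 2·217 = 49]
  168 = 3·49 + 21   → row E = row C − 3·row D = (21, 4, −7)   [check: 4·385 − 7·217 = 21]
  49 = 2·21 + 7   → row F = row D − 2·row E = (7, −9, 16)   [check: −9·385 + 16·217 = 7]
  21 = 3·7 + 0   → remainder 0, stop. gcd = 7 (last nonzero row F).
So gcd(217, 385) = 7, with Bézout identity −9·385 + 16·217 = 7. Containment (⊇): the Bézout identity exhibits 7 as an element of (217, 385), giving (7) ⊆ (217, 385). Containment (⊆): since 7 | 217 and 7 | 385 (217 = 7·31, 385 = 7·55), every Z-linear combination of 217 and 385 is divisible by 7, so (217, 385) ⊆ (7). Therefore (217, 385) = (7), d = 7.

Final answer: (217, 385) = (7); d = 7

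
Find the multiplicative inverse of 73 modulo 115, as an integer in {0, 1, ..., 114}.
Apply the extended Euclidean algorithm to (115, 73), tracking rows (r, s, t) with s·115 + t·73 = r. Each division r_prev = q·r_cur + r_new produces the new row as (previous row) − q·(current row):
  row A: (115, 1, 0)   [1·115 + 0·73 = 115]
  row B: (73, 0, 1)   [0·115 + 1·73 = 73]
  115 = 1·73 + 42   → row C = row A − 1·row B = (42, 1, −1)   [check: 1·115 − 1·73 = 42]
  73 = 1·42 + 31   → row D = row B − 1·row C = (31, −1, 2)   [check: −1·115 + 2·73 = 31]
  42 = 1·31 + 11   → row E = row C − 1·row D = (11, 2, −3)   [check: 2·115 − 3·73 = 11]
  31 = 2·11 + 9   → row F = row D − 2·row E = (9, −5, 8)   [check: −5·115 + 8·73 = 9]
  11 = 1·9 + 2   → row G = row E − 1·row F = (2, 7, −11)   [check: 7·115 − 11·73 = 2]
  9 = 4·2 + 1   → row H = row F − 4·row G = (1, −33, 52)   [check: −33·115 + 52·73 = 1]
  2 = 2·1 + 0   → remainder 0, stop. gcd = 1 (last nonzero row H).
The gcd is 1, so 73 is invertible mod 115. The last nonzero row gives −33·115 + 52·73 = 1, so t = 52. So 73^(−1) ≡ 52 (mod 115). Verify: 73 · 52 = 3796 ≡ 1 (mod 115). ✓

Final answer: 73^(−1) ≡ 52 (mod 115)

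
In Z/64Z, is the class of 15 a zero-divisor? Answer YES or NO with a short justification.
NO

gcd(15, 64) = 1, so 15 is a unit in Z/64Z (it has a multiplicative inverse). A unit cannot be a zero-divisor: if 15·b ≡ 0 then multiplying both sides by 15^(−1) gives b ≡ 0. So 15 is not a zero-divisor.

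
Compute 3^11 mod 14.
5

Use repeated squaring. Binary(11) = 1011. Walk through the bits of the exponent 11 left-to-right: at each bit after the leading one, square the running value, then multiply by 3 if the bit is 1 (always reducing mod 14):
  bit 1 = 1 (leading): start with 3.
  bit 2 = 0: square 3^2 = 9 (mod 14).
  bit 3 = 1: square 9^2 = 81 ≡ 11; bit is 1, so multiply 11·3 = 33 ≡ 5 (mod 14).
  bit 4 = 1: square 5^2 = 25 ≡ 11; bit is 1, so multiply 11·3 = 33 ≡ 5 (mod 14).
Final value: 3^11 ≡ 5 (mod 14).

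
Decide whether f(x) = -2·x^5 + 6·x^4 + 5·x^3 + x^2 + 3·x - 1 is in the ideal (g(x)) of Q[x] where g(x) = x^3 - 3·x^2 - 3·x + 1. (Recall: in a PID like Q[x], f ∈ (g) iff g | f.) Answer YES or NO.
In Q[x] the ideal (g) consists of all multiples of g, so f ∈ (g) iff g | f, i.e. iff the remainder of f on division by g is 0. Divide f by g (g is monic, so eliminate the leading term of the running remainder at each step):
  leading term -2·x^5: subtract (-2·x^2)·g(x) = -2·x^5 + 6·x^4 + 6·x^3 - 2·x^2, leaving -x^3 + 3·x^2 + 3·x - 1
  leading term -x^3: subtract (-1)·g(x) = -x^3 + 3·x^2 + 3·x - 1, leaving 0
The remainder is 0, so f(x) = g(x) · h(x) with h(x) = -2·x^2 - 1. Hence g | f, i.e. f ∈ (g).

Final answer: YES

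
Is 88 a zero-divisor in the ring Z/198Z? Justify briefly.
YES

gcd(88, 198) = 22 > 1, so 88 is not a unit in Z/198Z. In Z/nZ every nonzero non-unit is a zero-divisor: explicitly, take b = 198/gcd = 9 ≠ 0 (mod 198); then 88·9 = 792 = 4·198, i.e. 88·9 ≡ 0 (mod 198). So 88 is a zero-divisor.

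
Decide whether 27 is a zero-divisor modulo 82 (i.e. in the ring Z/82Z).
NO

gcd(27, 82) = 1, so 27 is a unit in Z/82Z (it has a multiplicative inverse). A unit cannot be a zero-divisor: if 27·b ≡ 0 then multiplying both sides by 27^(−1) gives b ≡ 0. So 27 is not a zero-divisor.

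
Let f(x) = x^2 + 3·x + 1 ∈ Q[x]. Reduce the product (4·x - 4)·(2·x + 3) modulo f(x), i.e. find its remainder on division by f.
a · b ≡ -20·x - 20 (mod f(x))

First multiply in Q[x] without reducing: a · b = 8·x^2 + 4·x - 12. Now divide by f(x) = x^2 + 3·x + 1, eliminating the leading term at each step:
  leading term 8·x^2: subtract (8)·f(x) = 8·x^2 + 24·x + 8, leaving -20·x - 20
The degree is now < 2, so this is the remainder. Hence a · b ≡ -20·x - 20 in Q[x]/(f).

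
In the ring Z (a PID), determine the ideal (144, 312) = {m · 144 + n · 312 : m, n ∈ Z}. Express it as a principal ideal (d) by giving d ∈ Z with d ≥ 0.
In the PID Z, (a, b) is generated by gcd(a, b). Compute gcd(312, 144) with the extended Euclidean algorithm, tracking rows (r, s, t) with s·312 + t·144 = r:
  row A: (312, 1, 0)   [1·312 + 0·144 = 312]
  row B: (144, 0, 1)   [0·312 + 1·144 = 144]
  312 = 2·144 + 24   → row C = row A − 2·row B = (24, 1, −2)   [check: 1·312 − 2·144 = 24]
  144 = 6·24 + 0   → remainder 0, stop. gcd = 24 (last nonzero row C).
So gcd(144, 312) = 24, with Bézout identity 1·312 − 2·144 = 24. Containment (⊇): the Bézout identity exhibits 24 as an element of (144, 312), giving (24) ⊆ (144, 312). Containment (⊆): since 24 | 144 and 24 | 312 (144 = 24·6, 312 = 24·13), every Z-linear combination of 144 and 312 is divisible by 24, so (144, 312) ⊆ (24). Therefore (144, 312) = (24), d = 24.

Final answer: (144, 312) = (24); d = 24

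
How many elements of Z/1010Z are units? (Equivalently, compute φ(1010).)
An element a ∈ Z/1010Z is a unit iff gcd(a, 1010) = 1, so the number of units is φ(1010). φ is multiplicative, with φ(p^e) = p^e − p^(e−1). Factorise 1010 = 2 · 5 · 101. Then
  φ(1010) = (2 − 1) · (5 − 1) · (101 − 1) = 1 · 4 · 100 = 400.

Final answer: Z/1010Z has φ(1010) = 400 units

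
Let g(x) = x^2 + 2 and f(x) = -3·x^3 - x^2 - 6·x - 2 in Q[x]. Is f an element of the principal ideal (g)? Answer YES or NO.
YES

In Q[x] the ideal (g) consists of all multiples of g, so f ∈ (g) iff g | f, i.e. iff the remainder of f on division by g is 0. Divide f by g (g is monic, so eliminate the leading term of the running remainder at each step):
  leading term -3·x^3: subtract (-3·x)·g(x) = -3·x^3 - 6·x, leaving -x^2 - 2
  leading term -x^2: subtract (-1)·g(x) = -x^2 - 2, leaving 0
The remainder is 0, so f(x) = g(x) · h(x) with h(x) = -3·x - 1. Hence g | f, i.e. f ∈ (g).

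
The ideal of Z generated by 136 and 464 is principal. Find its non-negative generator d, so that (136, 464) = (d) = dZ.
In the PID Z, (a, b) is generated by gcd(a, b). Compute gcd(464, 136) with the extended Euclidean algorithm, tracking rows (r, s, t) with s·464 + t·136 = r:
  row A: (464, 1, 0)   [1·464 + 0·136 = 464]
  row B: (136, 0, 1)   [0·464 + 1·136 = 136]
  464 = 3·136 + 56   → row C = row A − 3·row B = (56, 1, −3)   [check: 1·464 − 3·136 = 56]
  136 = 2·56 + 24   → row D = row B − 2·row C = (24, −2, 7)   [check: −2·464 + 7·136 = 24]
  56 = 2·24 + 8   → row E = row C − 2·row D = (8, 5, −17)   [check: 5·464 − 17·136 = 8]
  24 = 3·8 + 0   → remainder 0, stop. gcd = 8 (last nonzero row E).
So gcd(136, 464) = 8, with Bézout identity 5·464 − 17·136 = 8. Containment (⊇): the Bézout identity exhibits 8 as an element of (136, 464), giving (8) ⊆ (136, 464). Containment (⊆): since 8 | 136 and 8 | 464 (136 = 8·17, 464 = 8·58), every Z-linear combination of 136 and 464 is divisible by 8, so (136, 464) ⊆ (8). Therefore (136, 464) = (8), d = 8.

Final answer: (136, 464) = (8); d = 8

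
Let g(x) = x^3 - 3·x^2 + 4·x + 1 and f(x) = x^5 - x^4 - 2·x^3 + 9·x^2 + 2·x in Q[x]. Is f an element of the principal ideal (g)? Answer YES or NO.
YES

In Q[x] the ideal (g) consists of all multiples of g, so f ∈ (g) iff g | f, i.e. iff the remainder of f on division by g is 0. Divide f by g (g is monic, so eliminate the leading term of the running remainder at each step):
  leading term x^5: subtract (x^2)·g(x) = x^5 - 3·x^4 + 4·x^3 + x^2, leaving 2·x^4 - 6·x^3 + 8·x^2 + 2·x
  leading term 2·x^4: subtract (2·x)·g(x) = 2·x^4 - 6·x^3 + 8·x^2 + 2·x, leaving 0
The remainder is 0, so f(x) = g(x) · h(x) with h(x) = x^2 + 2·x. Hence g | f, i.e. f ∈ (g).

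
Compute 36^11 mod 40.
Use repeated squaring. Binary(11) = 1011. Walk through the bits of the exponent 11 left-to-right: at each bit after the leading one, square the running value, then multiply by 36 if the bit is 1 (always reducing mod 40):
  bit 1 = 1 (leading): start with 36.
  bit 2 = 0: square 36^2 = 1296 ≡ 16 (mod 40).
  bit 3 = 1: square 16^2 = 256 ≡ 16; bit is 1, so multiply 16·36 = 576 ≡ 16 (mod 40).
  bit 4 = 1: square 16^2 = 256 ≡ 16; bit is 1, so multiply 16·36 = 576 ≡ 16 (mod 40).
Final value: 36^11 ≡ 16 (mod 40).

Final answer: 16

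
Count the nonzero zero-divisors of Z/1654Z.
In Z/1654Z each nonzero element is either a unit (gcd with 1654 is 1) or a zero-divisor (gcd > 1). The number of units is φ(1654): factorise 1654 = 2 · 827, so φ(1654) = (2 − 1) · (827 − 1) = 1 · 826 = 826. The nonzero elements number 1654 − 1 = 1653. Hence the nonzero zero-divisors number 1653 − 826 = 827.

Final answer: Z/1654Z has 827 nonzero zero-divisors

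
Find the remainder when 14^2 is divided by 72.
Use repeated squaring. Binary(2) = 10. Walk through the bits of the exponent 2 left-to-right: at each bit after the leading one, square the running value, then multiply by 14 if the bit is 1 (always reducing mod 72):
  bit 1 = 1 (leading): start with 14.
  bit 2 = 0: square 14^2 = 196 ≡ 52 (mod 72).
Final value: 14^2 ≡ 52 (mod 72).

Final answer: 52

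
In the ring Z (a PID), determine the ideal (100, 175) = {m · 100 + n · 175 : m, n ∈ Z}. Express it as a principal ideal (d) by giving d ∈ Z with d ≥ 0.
In the PID Z, (a, b) is generated by gcd(a, b). Compute gcd(175, 100) with the extended Euclidean algorithm, tracking rows (r, s, t) with s·175 + t·100 = r:
  row A: (175, 1, 0)   [1·175 + 0·100 = 175]
  row B: (100, 0, 1)   [0·175 + 1·100 = 100]
  175 = 1·100 + 75   → row C = row A − 1·row B = (75, 1, −1)   [check: 1·175 − 1·100 = 75]
  100 = 1·75 + 25   → row D = row B − 1·row C = (25, −1, 2)   [check: −1·175 + 2·100 = 25]
  75 = 3·25 + 0   → remainder 0, stop. gcd = 25 (last nonzero row D).
So gcd(100, 175) = 25, with Bézout identity −1·175 + 2·100 = 25. Containment (⊇): the Bézout identity exhibits 25 as an element of (100, 175), giving (25) ⊆ (100, 175). Containment (⊆): since 25 | 100 and 25 | 175 (100 = 25·4, 175 = 25·7), every Z-linear combination of 100 and 175 is divisible by 25, so (100, 175) ⊆ (25). Therefore (100, 175) = (25), d = 25.

Final answer: (100, 175) = (25); d = 25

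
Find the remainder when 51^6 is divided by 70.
1

Use repeated squaring. Binary(6) = 110. Walk through the bits of the exponent 6 left-to-right: at each bit after the leading one, square the running value, then multiply by 51 if the bit is 1 (always reducing mod 70):
  bit 1 = 1 (leading): start with 51.
  bit 2 = 1: square 51^2 = 2601 ≡ 11; bit is 1, so multiply 11·51 = 561 ≡ 1 (mod 70).
  bit 3 = 0: square 1^2 = 1 (mod 70).
Final value: 51^6 ≡ 1 (mod 70).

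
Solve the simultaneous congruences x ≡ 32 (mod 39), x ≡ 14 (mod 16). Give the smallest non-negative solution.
x ≡ 110 (mod 624); the representative in [0, 624) is 110

The moduli 39, 16 are pairwise coprime, so by the CRT there is a unique solution mod 39·16 = 624.
Solve by successive substitution. Start with x ≡ 32 (mod 39).
  Combine with x ≡ 14 (mod 16): write x = 32 + 39·t and require 32 + 39·t ≡ 14 (mod 16), i.e. 39·t ≡ 14 − 32 ≡ 14 (mod 16). Since 39^(−1) ≡ 7 (mod 16) (39 ≡ 7 (mod 16)), t ≡ 7·14 ≡ 2 (mod 16). So x ≡ 32 + 39·2 = 110 (mod 624).
Unique solution in [0, 624): x = 110.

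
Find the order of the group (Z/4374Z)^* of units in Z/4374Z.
|(Z/4374Z)^*| = 1458

(Z/4374Z)^* consists of the classes a with gcd(a, 4374) = 1, so its order is φ(4374). φ is multiplicative, with φ(p^e) = p^e − p^(e−1). Factorise 4374 = 2 · 3^7. Then
  φ(4374) = (2 − 1) · (3^7 − 3^6) = 1 · 1458 = 1458.
Thus |(Z/4374Z)^*| = 1458.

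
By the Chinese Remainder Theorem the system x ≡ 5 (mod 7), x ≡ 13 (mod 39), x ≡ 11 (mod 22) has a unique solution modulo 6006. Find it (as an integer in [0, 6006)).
The moduli 7, 39, 22 are pairwise coprime, so by the CRT there is a unique solution mod 7·39·22 = 6006.
Solve by successive substitution. Start with x ≡ 5 (mod 7).
  Combine with x ≡ 13 (mod 39): write x = 5 + 7·t and require 5 + 7·t ≡ 13 (mod 39), i.e. 7·t ≡ 13 − 5 ≡ 8 (mod 39). Since 7^(−1) ≡ 28 (mod 39), t ≡ 28·8 ≡ 29 (mod 39). So x ≡ 5 + 7·29 = 208 (mod 273).
  Combine with x ≡ 11 (mod 22): write x = 208 + 273·t and require 208 + 273·t ≡ 11 (mod 22), i.e. 273·t ≡ 11 − 208 ≡ 1 (mod 22). Since 273^(−1) ≡ 5 (mod 22) (273 ≡ 9 (mod 22)), t ≡ 5·1 ≡ 5 (mod 22). So x ≡ 208 + 273·5 = 1573 (mod 6006).
Unique solution in [0, 6006): x = 1573.

Final answer: x ≡ 1573 (mod 6006); the representative in [0, 6006) is 1573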